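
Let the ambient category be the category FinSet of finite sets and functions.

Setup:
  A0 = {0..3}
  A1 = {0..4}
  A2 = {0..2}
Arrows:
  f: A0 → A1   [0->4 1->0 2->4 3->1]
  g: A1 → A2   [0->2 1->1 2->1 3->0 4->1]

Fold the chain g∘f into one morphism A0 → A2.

Answer: [0->1 1->2 2->1 3->1]

Work:
  0 f→4 g→1
  1 f→0 g→2
  2 f→4 g→1
  3 f→1 g→1
composite: [0->1 1->2 2->1 3->1]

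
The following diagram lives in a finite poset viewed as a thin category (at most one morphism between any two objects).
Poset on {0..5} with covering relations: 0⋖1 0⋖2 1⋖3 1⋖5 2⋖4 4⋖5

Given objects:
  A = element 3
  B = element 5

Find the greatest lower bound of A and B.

Answer: A∧B = 1

Work:
Lower bounds of A=3 and B=5: {0,1}
  0 ⊑ 1
  1 ⊑ 1
glb = 1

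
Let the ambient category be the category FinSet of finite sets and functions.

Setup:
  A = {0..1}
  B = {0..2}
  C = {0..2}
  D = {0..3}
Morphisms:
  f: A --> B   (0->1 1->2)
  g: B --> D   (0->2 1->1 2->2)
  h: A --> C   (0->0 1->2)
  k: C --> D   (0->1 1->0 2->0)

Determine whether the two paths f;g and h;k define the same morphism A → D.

Along f;g (path 1):
  0 f-->1 g-->1
  1 f-->2 g-->2
  ⟦path⟧₁ = (0->1 1->2)
Along h;k (path 2):
  0 h-->0 k-->1
  1 h-->2 k-->0
  ⟦path⟧₂ = (0->1 1->0)
Equal? NO — does not commute

Answer: DOES NOT COMMUTE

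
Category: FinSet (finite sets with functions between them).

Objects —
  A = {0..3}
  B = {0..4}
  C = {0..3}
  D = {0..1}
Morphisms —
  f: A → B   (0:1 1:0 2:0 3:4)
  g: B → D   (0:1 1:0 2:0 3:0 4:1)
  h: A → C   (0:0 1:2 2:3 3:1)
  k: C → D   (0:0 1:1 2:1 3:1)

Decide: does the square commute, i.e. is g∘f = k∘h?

Answer: COMMUTES

Trace:
1) trace f;g:
  0 f→1 g→0
  1 f→0 g→1
  2 f→0 g→1
  3 f→4 g→1
  result₁ = (0:0 1:1 2:1 3:1)
2) trace h;k:
  0 h→0 k→0
  1 h→2 k→1
  2 h→3 k→1
  3 h→1 k→1
  result₂ = (0:0 1:1 2:1 3:1)
Equal? same morphism ✓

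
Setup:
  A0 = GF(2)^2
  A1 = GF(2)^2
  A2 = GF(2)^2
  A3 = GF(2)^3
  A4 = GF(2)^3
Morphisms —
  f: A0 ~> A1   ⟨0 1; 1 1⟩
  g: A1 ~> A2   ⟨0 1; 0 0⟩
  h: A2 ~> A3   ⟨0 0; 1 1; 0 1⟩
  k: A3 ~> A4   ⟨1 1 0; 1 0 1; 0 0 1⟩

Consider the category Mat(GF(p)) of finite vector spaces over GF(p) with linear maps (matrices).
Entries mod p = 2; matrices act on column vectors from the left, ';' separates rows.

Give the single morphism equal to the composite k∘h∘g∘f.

  e0=[1,0] f~>[0,1] g~>[1,0] h~>[0,1,0] k~>[1,0,0]
  e1=[0,1] f~>[1,1] g~>[1,0] h~>[0,1,0] k~>[1,0,0]
⟦path⟧: ⟨1 1; 0 0; 0 0⟩

Answer: ⟨1 1; 0 0; 0 0⟩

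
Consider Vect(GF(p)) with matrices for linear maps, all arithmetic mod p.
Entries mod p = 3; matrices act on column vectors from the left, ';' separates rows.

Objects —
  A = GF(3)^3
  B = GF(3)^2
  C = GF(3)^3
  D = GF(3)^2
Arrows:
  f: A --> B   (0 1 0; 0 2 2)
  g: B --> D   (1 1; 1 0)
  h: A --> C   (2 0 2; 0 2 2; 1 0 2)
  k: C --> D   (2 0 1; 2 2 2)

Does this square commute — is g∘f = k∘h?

1) trace f;g:
  e0=[1,0,0] f-->[0,0] g-->[0,0]
  e1=[0,1,0] f-->[1,2] g-->[0,1]
  e2=[0,0,1] f-->[0,2] g-->[2,0]
  ⟦path⟧₁ = (0 0 2; 0 1 0)
2) trace h;k:
  e0=[1,0,0] h-->[2,0,1] k-->[2,0]
  e1=[0,1,0] h-->[0,2,0] k-->[0,1]
  e2=[0,0,1] h-->[2,2,2] k-->[0,0]
  ⟦path⟧₂ = (2 0 0; 0 1 0)
Equal? distinct morphisms ✗

Answer: DOES NOT COMMUTE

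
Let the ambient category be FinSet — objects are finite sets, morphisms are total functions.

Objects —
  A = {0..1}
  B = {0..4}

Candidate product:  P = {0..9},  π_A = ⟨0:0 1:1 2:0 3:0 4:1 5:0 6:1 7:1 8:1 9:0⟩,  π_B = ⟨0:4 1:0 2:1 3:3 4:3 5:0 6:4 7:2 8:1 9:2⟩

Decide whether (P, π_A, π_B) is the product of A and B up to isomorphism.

|A|·|B| = 2·5 = 10;  |P| = 10
Check the pairing map k ↦ (π_A(k), π_B(k)):
  0 : (0,4)
  1 : (1,0)
  2 : (0,1)
  3 : (0,3)
  4 : (1,3)
  5 : (0,0)
  6 : (1,4)
  7 : (1,2)
  8 : (1,1)
  9 : (0,2)
distinct pairs in image: 10 / 10 needed
  → bijection onto A×B; projections well-typed.

Answer: VALID PRODUCT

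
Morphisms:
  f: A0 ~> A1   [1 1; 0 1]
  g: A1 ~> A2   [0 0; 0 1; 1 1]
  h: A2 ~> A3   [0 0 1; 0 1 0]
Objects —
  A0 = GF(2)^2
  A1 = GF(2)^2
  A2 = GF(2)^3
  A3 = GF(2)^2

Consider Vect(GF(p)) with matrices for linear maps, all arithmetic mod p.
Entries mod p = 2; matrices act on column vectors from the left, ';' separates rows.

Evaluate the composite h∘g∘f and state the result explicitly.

Answer: [1 0; 0 1]

Trace:
  e0=[1,0] f~>[1,0] g~>[0,0,1] h~>[1,0]
  e1=[0,1] f~>[1,1] g~>[0,1,0] h~>[0,1]
composite: [1 0; 0 1]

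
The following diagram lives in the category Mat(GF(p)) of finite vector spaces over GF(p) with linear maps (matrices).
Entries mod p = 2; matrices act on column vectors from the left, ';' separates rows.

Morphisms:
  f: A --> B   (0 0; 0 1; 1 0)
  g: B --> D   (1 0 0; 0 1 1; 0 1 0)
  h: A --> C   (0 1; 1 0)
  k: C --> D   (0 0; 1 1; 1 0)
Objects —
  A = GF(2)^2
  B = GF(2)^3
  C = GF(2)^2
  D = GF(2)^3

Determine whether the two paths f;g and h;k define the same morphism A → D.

1) trace f;g:
  e0=[1,0] f-->[0,0,1] g-->[0,1,0]
  e1=[0,1] f-->[0,1,0] g-->[0,1,1]
  composite₁ = (0 0; 1 1; 0 1)
2) trace h;k:
  e0=[1,0] h-->[0,1] k-->[0,1,0]
  e1=[0,1] h-->[1,0] k-->[0,1,1]
  composite₂ = (0 0; 1 1; 0 1)
Equal? equal; square commutes

Answer: COMMUTES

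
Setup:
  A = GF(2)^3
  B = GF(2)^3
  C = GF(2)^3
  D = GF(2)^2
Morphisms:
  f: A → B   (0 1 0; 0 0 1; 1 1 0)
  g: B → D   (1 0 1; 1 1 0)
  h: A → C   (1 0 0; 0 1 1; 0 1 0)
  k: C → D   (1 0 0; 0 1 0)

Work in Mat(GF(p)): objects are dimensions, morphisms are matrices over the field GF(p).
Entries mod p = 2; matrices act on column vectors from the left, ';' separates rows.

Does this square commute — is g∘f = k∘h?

Answer: COMMUTES

Trace:
Path 1 = f;g:
  e0=(1,0,0) f→(0,0,1) g→(1,0)
  e1=(0,1,0) f→(1,0,1) g→(0,1)
  e2=(0,0,1) f→(0,1,0) g→(0,1)
  composite₁ = (1 0 0; 0 1 1)
Path 2 = h;k:
  e0=(1,0,0) h→(1,0,0) k→(1,0)
  e1=(0,1,0) h→(0,1,1) k→(0,1)
  e2=(0,0,1) h→(0,1,0) k→(0,1)
  composite₂ = (1 0 0; 0 1 1)
Equal? YES — commutes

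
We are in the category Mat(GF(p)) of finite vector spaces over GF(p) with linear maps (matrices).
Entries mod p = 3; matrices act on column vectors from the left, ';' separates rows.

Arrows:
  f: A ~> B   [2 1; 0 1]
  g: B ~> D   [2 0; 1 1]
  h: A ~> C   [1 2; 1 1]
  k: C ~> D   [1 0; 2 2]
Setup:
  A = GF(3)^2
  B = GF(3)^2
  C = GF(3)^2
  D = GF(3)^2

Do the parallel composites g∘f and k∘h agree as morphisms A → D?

Answer: DOES NOT COMMUTE

Trace:
Path 1 = f;g:
  e0=[1,0] f~>[2,0] g~>[1,2]
  e1=[0,1] f~>[1,1] g~>[2,2]
  composite₁ = [1 2; 2 2]
Path 2 = h;k:
  e0=[1,0] h~>[1,1] k~>[1,1]
  e1=[0,1] h~>[2,1] k~>[2,0]
  composite₂ = [1 2; 1 0]
Equal? differ; not commutative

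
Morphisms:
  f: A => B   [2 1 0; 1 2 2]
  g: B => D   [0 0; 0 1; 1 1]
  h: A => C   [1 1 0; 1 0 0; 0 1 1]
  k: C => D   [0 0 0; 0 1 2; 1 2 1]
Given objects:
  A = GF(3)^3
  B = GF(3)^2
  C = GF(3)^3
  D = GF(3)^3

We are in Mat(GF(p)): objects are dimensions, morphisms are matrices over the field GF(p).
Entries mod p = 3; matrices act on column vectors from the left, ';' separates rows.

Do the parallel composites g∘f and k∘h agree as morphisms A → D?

Answer: DOES NOT COMMUTE

Trace:
Along f;g (path 1):
  e0=⟨1,0,0⟩ f=>⟨2,1⟩ g=>⟨0,1,0⟩
  e1=⟨0,1,0⟩ f=>⟨1,2⟩ g=>⟨0,2,0⟩
  e2=⟨0,0,1⟩ f=>⟨0,2⟩ g=>⟨0,2,2⟩
  composite₁ = [0 0 0; 1 2 2; 0 0 2]
Along h;k (path 2):
  e0=⟨1,0,0⟩ h=>⟨1,1,0⟩ k=>⟨0,1,0⟩
  e1=⟨0,1,0⟩ h=>⟨1,0,1⟩ k=>⟨0,2,2⟩
  e2=⟨0,0,1⟩ h=>⟨0,0,1⟩ k=>⟨0,2,1⟩
  composite₂ = [0 0 0; 1 2 2; 0 2 1]
Equal? differ; not commutative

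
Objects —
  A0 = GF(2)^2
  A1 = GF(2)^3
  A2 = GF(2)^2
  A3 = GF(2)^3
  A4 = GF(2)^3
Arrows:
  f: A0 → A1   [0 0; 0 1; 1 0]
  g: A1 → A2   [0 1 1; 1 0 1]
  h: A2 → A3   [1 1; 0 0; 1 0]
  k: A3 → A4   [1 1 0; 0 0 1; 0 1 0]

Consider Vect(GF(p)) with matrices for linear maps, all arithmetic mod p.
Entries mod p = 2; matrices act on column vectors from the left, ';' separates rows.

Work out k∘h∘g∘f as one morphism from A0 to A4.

Answer: [0 1; 1 1; 0 0]

Work:
  e0=⟨1,0⟩ f→⟨0,0,1⟩ g→⟨1,1⟩ h→⟨0,0,1⟩ k→⟨0,1,0⟩
  e1=⟨0,1⟩ f→⟨0,1,0⟩ g→⟨1,0⟩ h→⟨1,0,1⟩ k→⟨1,1,0⟩
⟦path⟧: [0 1; 1 1; 0 0]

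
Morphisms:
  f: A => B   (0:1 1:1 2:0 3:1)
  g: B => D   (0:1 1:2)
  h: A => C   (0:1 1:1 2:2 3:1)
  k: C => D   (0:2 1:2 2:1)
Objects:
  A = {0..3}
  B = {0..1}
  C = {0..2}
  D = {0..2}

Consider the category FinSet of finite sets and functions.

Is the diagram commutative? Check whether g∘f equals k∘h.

Along f;g (path 1):
  0 f=>1 g=>2
  1 f=>1 g=>2
  2 f=>0 g=>1
  3 f=>1 g=>2
  ⟦path⟧₁ = (0:2 1:2 2:1 3:2)
Along h;k (path 2):
  0 h=>1 k=>2
  1 h=>1 k=>2
  2 h=>2 k=>1
  3 h=>1 k=>2
  ⟦path⟧₂ = (0:2 1:2 2:1 3:2)
Equal? equal; square commutes

Answer: COMMUTES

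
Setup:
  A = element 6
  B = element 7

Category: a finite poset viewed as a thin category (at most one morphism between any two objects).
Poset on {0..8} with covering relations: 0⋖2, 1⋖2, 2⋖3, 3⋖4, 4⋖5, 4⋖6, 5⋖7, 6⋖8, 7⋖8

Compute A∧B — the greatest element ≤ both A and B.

{x : x<=A ∧ x<=B} = {0,1,2,3,4}  (A=6, B=7)
  0 <= 4
  1 <= 4
  2 <= 4
  3 <= 4
  4 <= 4
glb = 4

Answer: A∧B = 4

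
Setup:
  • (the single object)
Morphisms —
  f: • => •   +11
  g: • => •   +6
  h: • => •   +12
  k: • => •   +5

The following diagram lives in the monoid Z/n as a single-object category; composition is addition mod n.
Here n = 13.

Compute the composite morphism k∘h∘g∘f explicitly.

Answer: +8

Trace:
  0 +11≡11 +6≡4 +12≡3 +5≡8  (mod 13)
composite: +8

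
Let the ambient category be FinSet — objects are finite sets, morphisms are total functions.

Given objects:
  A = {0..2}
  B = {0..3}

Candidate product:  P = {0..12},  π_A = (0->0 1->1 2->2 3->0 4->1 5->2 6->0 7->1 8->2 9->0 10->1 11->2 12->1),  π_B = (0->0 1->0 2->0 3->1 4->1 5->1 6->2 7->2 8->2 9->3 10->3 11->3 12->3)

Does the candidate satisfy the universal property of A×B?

|A|·|B| = 3·4 = 12;  |P| = 13
  → cardinalities differ; no bijection possible.

Answer: NOT A VALID PRODUCT — |P|=13 ≠ |A|·|B|=12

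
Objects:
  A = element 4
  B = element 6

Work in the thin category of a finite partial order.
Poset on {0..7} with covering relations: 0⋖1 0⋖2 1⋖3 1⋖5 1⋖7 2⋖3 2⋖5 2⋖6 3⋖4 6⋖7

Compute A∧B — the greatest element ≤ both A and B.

Lower bounds of A=4 and B=6: {0,2}
  0 <= 2
  2 <= 2
glb = 2

Answer: A∧B = 2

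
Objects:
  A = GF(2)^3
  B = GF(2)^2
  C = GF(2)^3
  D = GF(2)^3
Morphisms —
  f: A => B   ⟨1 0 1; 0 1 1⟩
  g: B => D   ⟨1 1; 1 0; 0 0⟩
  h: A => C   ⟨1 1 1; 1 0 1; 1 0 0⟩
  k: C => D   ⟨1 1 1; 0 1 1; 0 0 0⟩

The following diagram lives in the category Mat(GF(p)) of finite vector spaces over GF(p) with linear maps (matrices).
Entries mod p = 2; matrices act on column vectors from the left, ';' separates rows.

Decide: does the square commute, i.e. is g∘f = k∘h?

Answer: DOES NOT COMMUTE

Derivation:
Along f;g (path 1):
  e0=(1,0,0) f=>(1,0) g=>(1,1,0)
  e1=(0,1,0) f=>(0,1) g=>(1,0,0)
  e2=(0,0,1) f=>(1,1) g=>(0,1,0)
  ⟦path⟧₁ = ⟨1 1 0; 1 0 1; 0 0 0⟩
Along h;k (path 2):
  e0=(1,0,0) h=>(1,1,1) k=>(1,0,0)
  e1=(0,1,0) h=>(1,0,0) k=>(1,0,0)
  e2=(0,0,1) h=>(1,1,0) k=>(0,1,0)
  ⟦path⟧₂ = ⟨1 1 0; 0 0 1; 0 0 0⟩
Equal? distinct morphisms ✗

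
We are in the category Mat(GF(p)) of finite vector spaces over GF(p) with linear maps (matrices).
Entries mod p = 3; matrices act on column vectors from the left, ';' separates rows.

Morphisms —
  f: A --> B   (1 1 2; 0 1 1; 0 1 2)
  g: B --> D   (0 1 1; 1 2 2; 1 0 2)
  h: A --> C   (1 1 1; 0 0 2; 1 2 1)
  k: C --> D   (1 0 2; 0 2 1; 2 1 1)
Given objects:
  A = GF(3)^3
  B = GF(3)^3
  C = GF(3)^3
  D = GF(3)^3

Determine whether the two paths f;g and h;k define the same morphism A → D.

1) trace f;g:
  e0=(1,0,0) f-->(1,0,0) g-->(0,1,1)
  e1=(0,1,0) f-->(1,1,1) g-->(2,2,0)
  e2=(0,0,1) f-->(2,1,2) g-->(0,2,0)
  result₁ = (0 2 0; 1 2 2; 1 0 0)
2) trace h;k:
  e0=(1,0,0) h-->(1,0,1) k-->(0,1,0)
  e1=(0,1,0) h-->(1,0,2) k-->(2,2,1)
  e2=(0,0,1) h-->(1,2,1) k-->(0,2,2)
  result₂ = (0 2 0; 1 2 2; 0 1 2)
Equal? NO — does not commute

Answer: DOES NOT COMMUTE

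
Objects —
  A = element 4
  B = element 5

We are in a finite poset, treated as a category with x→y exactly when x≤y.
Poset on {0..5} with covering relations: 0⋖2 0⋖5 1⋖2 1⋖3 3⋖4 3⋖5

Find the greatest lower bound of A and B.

{x : x<=A ∧ x<=B} = {1,3}  (A=4, B=5)
  1 <= 3
  3 <= 3
glb = 3

Answer: A∧B = 3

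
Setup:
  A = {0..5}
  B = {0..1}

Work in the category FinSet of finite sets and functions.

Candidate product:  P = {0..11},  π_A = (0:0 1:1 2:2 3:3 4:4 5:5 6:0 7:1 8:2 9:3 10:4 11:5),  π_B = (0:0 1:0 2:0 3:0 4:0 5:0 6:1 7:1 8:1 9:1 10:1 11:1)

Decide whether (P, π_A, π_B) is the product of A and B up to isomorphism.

|A|·|B| = 6·2 = 12;  |P| = 12
Check the pairing map k ↦ (π_A(k), π_B(k)):
  0 : (0,0)
  1 : (1,0)
  2 : (2,0)
  3 : (3,0)
  4 : (4,0)
  5 : (5,0)
  6 : (0,1)
  7 : (1,1)
  8 : (2,1)
  9 : (3,1)
  10 : (4,1)
  11 : (5,1)
distinct pairs in image: 12 / 12 needed
  → bijection onto A×B; projections well-typed.

Answer: VALID PRODUCT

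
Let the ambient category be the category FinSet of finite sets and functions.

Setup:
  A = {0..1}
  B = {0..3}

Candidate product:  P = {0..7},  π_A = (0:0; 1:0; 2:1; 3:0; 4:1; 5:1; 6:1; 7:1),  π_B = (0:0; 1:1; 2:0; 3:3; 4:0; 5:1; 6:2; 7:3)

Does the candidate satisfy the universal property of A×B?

Answer: NOT A VALID PRODUCT — duplicate pair at indices 4,2

Work:
|A|·|B| = 2·4 = 8;  |P| = 8
Check the pairing map k ↦ (π_A(k), π_B(k)):
  0 : (0,0)
  1 : (0,1)
  2 : (1,0)
  3 : (0,3)
  4 : (1,0)  ✗ repeats pair of k=2
  5 : (1,1)
  6 : (1,2)
  7 : (1,3)
distinct pairs in image: 7 / 8 needed
  → (1,0) hit at k=2 and k=4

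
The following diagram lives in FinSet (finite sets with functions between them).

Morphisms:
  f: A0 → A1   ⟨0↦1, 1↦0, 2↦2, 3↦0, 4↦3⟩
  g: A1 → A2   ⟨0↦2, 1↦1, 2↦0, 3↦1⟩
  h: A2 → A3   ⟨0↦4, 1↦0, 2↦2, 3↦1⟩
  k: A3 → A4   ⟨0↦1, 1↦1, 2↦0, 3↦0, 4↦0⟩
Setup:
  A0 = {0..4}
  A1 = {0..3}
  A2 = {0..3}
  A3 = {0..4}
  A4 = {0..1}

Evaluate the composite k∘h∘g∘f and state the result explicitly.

Answer: ⟨0↦1, 1↦0, 2↦0, 3↦0, 4↦1⟩

Derivation:
  0 f→1 g→1 h→0 k→1
  1 f→0 g→2 h→2 k→0
  2 f→2 g→0 h→4 k→0
  3 f→0 g→2 h→2 k→0
  4 f→3 g→1 h→0 k→1
⟦path⟧: ⟨0↦1, 1↦0, 2↦0, 3↦0, 4↦1⟩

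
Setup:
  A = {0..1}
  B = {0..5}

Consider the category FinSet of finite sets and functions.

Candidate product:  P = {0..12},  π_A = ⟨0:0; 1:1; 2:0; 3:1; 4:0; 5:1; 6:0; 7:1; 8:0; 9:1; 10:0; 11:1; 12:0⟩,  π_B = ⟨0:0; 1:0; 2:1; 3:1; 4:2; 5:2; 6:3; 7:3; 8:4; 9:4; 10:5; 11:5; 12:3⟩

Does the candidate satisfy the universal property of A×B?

Answer: NOT A VALID PRODUCT — |P|=13 ≠ |A|·|B|=12

Work:
|A|·|B| = 2·6 = 12;  |P| = 13
  → cardinalities differ; no bijection possible.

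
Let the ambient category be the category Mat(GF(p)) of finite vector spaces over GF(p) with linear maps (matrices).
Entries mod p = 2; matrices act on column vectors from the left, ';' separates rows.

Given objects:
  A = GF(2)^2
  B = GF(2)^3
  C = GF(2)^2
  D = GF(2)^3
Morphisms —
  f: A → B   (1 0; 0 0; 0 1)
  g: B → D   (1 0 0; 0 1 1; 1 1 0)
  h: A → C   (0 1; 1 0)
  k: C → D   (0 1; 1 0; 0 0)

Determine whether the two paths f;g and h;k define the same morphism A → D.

Answer: DOES NOT COMMUTE

Work:
Path 1 = f;g:
  e0=[1,0] f→[1,0,0] g→[1,0,1]
  e1=[0,1] f→[0,0,1] g→[0,1,0]
  composite₁ = (1 0; 0 1; 1 0)
Path 2 = h;k:
  e0=[1,0] h→[0,1] k→[1,0,0]
  e1=[0,1] h→[1,0] k→[0,1,0]
  composite₂ = (1 0; 0 1; 0 0)
Equal? differ; not commutative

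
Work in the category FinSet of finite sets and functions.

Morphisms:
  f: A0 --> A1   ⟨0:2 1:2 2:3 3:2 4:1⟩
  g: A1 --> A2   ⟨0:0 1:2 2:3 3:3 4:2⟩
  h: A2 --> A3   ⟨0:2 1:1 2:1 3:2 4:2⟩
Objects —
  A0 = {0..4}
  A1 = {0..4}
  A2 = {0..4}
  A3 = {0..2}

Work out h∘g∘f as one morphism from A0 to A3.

  0 f-->2 g-->3 h-->2
  1 f-->2 g-->3 h-->2
  2 f-->3 g-->3 h-->2
  3 f-->2 g-->3 h-->2
  4 f-->1 g-->2 h-->1
composite: ⟨0:2 1:2 2:2 3:2 4:1⟩

Answer: ⟨0:2 1:2 2:2 3:2 4:1⟩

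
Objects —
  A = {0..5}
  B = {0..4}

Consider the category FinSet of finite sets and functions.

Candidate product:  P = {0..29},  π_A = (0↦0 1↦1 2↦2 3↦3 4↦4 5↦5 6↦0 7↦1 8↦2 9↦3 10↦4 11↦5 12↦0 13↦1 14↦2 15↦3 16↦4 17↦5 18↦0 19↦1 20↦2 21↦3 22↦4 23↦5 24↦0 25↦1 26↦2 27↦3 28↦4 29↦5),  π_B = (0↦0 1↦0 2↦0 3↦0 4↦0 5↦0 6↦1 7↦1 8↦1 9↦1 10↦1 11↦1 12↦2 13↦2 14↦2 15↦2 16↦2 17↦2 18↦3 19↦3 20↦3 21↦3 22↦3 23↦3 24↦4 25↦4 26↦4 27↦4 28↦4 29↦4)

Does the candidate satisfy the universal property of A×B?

|A|·|B| = 6·5 = 30;  |P| = 30
Check the pairing map k ↦ (π_A(k), π_B(k)):
  0 ↦ (0,0)
  1 ↦ (1,0)
  2 ↦ (2,0)
  3 ↦ (3,0)
  4 ↦ (4,0)
  5 ↦ (5,0)
  6 ↦ (0,1)
  7 ↦ (1,1)
  8 ↦ (2,1)
  9 ↦ (3,1)
  10 ↦ (4,1)
  11 ↦ (5,1)
  12 ↦ (0,2)
  13 ↦ (1,2)
  14 ↦ (2,2)
  15 ↦ (3,2)
  16 ↦ (4,2)
  17 ↦ (5,2)
  18 ↦ (0,3)
  19 ↦ (1,3)
  20 ↦ (2,3)
  21 ↦ (3,3)
  22 ↦ (4,3)
  23 ↦ (5,3)
  24 ↦ (0,4)
  25 ↦ (1,4)
  26 ↦ (2,4)
  27 ↦ (3,4)
  28 ↦ (4,4)
  29 ↦ (5,4)
distinct pairs in image: 30 / 30 needed
  → bijection onto A×B; projections well-typed.

Answer: VALID PRODUCT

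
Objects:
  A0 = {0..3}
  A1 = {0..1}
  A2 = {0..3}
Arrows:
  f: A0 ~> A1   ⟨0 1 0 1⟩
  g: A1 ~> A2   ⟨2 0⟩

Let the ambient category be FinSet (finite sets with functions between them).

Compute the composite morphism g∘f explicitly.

  0 f~>0 g~>2
  1 f~>1 g~>0
  2 f~>0 g~>2
  3 f~>1 g~>0
⟦path⟧: ⟨2 0 2 0⟩

Answer: ⟨2 0 2 0⟩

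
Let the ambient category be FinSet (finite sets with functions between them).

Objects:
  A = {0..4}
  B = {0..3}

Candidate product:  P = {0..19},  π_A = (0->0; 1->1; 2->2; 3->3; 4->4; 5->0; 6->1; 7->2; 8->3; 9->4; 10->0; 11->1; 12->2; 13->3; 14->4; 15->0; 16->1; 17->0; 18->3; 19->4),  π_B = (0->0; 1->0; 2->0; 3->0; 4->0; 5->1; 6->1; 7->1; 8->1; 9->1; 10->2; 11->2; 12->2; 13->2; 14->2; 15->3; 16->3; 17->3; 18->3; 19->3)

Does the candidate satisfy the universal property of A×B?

|A|·|B| = 5·4 = 20;  |P| = 20
Check the pairing map k ↦ (π_A(k), π_B(k)):
  0 -> (0,0)
  1 -> (1,0)
  2 -> (2,0)
  3 -> (3,0)
  4 -> (4,0)
  5 -> (0,1)
  6 -> (1,1)
  7 -> (2,1)
  8 -> (3,1)
  9 -> (4,1)
  10 -> (0,2)
  11 -> (1,2)
  12 -> (2,2)
  13 -> (3,2)
  14 -> (4,2)
  15 -> (0,3)
  16 -> (1,3)
  17 -> (0,3)  ✗ repeats pair of k=15
  18 -> (3,3)
  19 -> (4,3)
distinct pairs in image: 19 / 20 needed
  → (0,3) hit at k=15 and k=17

Answer: NOT A VALID PRODUCT — duplicate pair at indices 15,17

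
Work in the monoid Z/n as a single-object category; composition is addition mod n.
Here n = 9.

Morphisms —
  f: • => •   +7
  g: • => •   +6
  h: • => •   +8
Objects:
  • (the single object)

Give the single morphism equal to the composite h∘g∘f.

Answer: +3

Trace:
  0 +7≡7 +6≡4 +8≡3  (mod 9)
composite: +3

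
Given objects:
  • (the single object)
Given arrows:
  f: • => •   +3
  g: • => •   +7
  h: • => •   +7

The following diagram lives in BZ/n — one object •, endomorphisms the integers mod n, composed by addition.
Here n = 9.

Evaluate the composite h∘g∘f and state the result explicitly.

Answer: +8

Derivation:
  0 +3≡3 +7≡1 +7≡8  (mod 9)
⟦path⟧: +8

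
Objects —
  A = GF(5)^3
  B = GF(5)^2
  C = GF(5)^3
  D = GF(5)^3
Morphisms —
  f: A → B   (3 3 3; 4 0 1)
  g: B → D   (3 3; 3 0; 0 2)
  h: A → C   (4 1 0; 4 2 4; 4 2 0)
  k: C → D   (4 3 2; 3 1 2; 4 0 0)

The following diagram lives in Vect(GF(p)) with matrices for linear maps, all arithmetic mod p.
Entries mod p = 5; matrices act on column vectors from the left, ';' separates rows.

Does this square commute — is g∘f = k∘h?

Answer: DOES NOT COMMUTE

Trace:
Path 1 = f;g:
  e0=⟨1,0,0⟩ f→⟨3,4⟩ g→⟨1,4,3⟩
  e1=⟨0,1,0⟩ f→⟨3,0⟩ g→⟨4,4,0⟩
  e2=⟨0,0,1⟩ f→⟨3,1⟩ g→⟨2,4,2⟩
  composite₁ = (1 4 2; 4 4 4; 3 0 2)
Path 2 = h;k:
  e0=⟨1,0,0⟩ h→⟨4,4,4⟩ k→⟨1,4,1⟩
  e1=⟨0,1,0⟩ h→⟨1,2,2⟩ k→⟨4,4,4⟩
  e2=⟨0,0,1⟩ h→⟨0,4,0⟩ k→⟨2,4,0⟩
  composite₂ = (1 4 2; 4 4 4; 1 4 0)
Equal? distinct morphisms ✗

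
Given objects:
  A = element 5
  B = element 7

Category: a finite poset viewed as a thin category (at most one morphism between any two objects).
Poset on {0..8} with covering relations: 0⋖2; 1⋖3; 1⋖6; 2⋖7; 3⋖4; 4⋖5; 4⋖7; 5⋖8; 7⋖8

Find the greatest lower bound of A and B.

Common predecessors of 5,7: {1,3,4}
  1 ≤ 4
  3 ≤ 4
  4 ≤ 4
glb = 4

Answer: A∧B = 4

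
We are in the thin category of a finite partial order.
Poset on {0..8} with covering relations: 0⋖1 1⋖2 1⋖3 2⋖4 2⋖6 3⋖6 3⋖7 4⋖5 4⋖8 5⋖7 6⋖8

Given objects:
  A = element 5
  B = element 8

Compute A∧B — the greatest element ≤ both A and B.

Answer: A∧B = 4

Derivation:
Lower bounds of A=5 and B=8: {0,1,2,4}
  0 ⊑ 4
  1 ⊑ 4
  2 ⊑ 4
  4 ⊑ 4
glb = 4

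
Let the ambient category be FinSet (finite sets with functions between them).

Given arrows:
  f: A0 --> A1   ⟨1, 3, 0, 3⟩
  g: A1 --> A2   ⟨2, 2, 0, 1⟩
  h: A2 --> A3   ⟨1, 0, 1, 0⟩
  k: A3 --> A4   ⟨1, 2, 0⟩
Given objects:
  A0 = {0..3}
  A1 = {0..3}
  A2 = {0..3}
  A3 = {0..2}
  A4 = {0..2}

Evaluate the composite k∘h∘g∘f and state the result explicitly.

Answer: ⟨2, 1, 2, 1⟩

Work:
  0 f-->1 g-->2 h-->1 k-->2
  1 f-->3 g-->1 h-->0 k-->1
  2 f-->0 g-->2 h-->1 k-->2
  3 f-->3 g-->1 h-->0 k-->1
composite: ⟨2, 1, 2, 1⟩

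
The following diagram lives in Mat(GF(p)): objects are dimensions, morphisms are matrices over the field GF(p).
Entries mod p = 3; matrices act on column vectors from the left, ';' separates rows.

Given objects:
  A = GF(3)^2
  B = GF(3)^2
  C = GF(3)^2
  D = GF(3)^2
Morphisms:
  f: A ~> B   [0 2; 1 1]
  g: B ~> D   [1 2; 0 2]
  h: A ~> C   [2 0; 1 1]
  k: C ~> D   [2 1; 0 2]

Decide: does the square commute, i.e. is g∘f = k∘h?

1) trace f;g:
  e0=⟨1,0⟩ f~>⟨0,1⟩ g~>⟨2,2⟩
  e1=⟨0,1⟩ f~>⟨2,1⟩ g~>⟨1,2⟩
  composite₁ = [2 1; 2 2]
2) trace h;k:
  e0=⟨1,0⟩ h~>⟨2,1⟩ k~>⟨2,2⟩
  e1=⟨0,1⟩ h~>⟨0,1⟩ k~>⟨1,2⟩
  composite₂ = [2 1; 2 2]
Equal? YES — commutes

Answer: COMMUTES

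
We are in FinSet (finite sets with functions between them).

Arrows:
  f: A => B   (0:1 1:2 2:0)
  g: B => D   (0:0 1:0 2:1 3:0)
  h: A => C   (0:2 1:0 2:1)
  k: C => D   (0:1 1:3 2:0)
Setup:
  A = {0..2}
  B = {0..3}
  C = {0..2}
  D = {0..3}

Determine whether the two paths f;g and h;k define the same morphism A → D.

Answer: DOES NOT COMMUTE

Trace:
1) trace f;g:
  0 f=>1 g=>0
  1 f=>2 g=>1
  2 f=>0 g=>0
  composite₁ = (0:0 1:1 2:0)
2) trace h;k:
  0 h=>2 k=>0
  1 h=>0 k=>1
  2 h=>1 k=>3
  composite₂ = (0:0 1:1 2:3)
Equal? distinct morphisms ✗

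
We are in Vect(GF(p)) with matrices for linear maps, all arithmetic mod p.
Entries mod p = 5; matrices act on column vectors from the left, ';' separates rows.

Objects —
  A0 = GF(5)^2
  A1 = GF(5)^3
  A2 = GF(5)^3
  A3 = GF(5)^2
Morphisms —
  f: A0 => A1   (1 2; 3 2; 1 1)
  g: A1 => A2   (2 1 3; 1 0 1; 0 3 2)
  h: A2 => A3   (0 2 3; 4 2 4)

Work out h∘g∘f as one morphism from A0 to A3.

  e0=[1,0] f=>[1,3,1] g=>[3,2,1] h=>[2,0]
  e1=[0,1] f=>[2,2,1] g=>[4,3,3] h=>[0,4]
composite: (2 0; 0 4)

Answer: (2 0; 0 4)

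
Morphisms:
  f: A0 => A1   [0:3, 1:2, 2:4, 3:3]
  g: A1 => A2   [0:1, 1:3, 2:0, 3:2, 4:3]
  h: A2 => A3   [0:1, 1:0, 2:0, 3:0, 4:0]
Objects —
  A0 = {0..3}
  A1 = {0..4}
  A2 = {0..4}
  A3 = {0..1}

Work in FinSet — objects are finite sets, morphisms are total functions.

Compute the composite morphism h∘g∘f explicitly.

Answer: [0:0, 1:1, 2:0, 3:0]

Work:
  0 f=>3 g=>2 h=>0
  1 f=>2 g=>0 h=>1
  2 f=>4 g=>3 h=>0
  3 f=>3 g=>2 h=>0
⟦path⟧: [0:0, 1:1, 2:0, 3:0]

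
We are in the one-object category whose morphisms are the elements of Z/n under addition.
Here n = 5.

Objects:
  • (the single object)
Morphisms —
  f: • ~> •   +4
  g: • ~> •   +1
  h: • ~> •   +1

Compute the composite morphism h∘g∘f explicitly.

  0 +4≡4 +1≡0 +1≡1  (mod 5)
composite: +1

Answer: +1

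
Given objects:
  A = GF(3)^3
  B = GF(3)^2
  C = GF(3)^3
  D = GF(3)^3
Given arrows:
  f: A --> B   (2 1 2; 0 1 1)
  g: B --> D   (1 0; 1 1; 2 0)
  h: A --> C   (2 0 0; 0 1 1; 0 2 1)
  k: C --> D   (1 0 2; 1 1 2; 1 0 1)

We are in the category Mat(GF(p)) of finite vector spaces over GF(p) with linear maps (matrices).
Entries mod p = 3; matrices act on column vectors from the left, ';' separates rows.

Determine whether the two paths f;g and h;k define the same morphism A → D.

Answer: DOES NOT COMMUTE

Trace:
Path 1 = f;g:
  e0=[1,0,0] f-->[2,0] g-->[2,2,1]
  e1=[0,1,0] f-->[1,1] g-->[1,2,2]
  e2=[0,0,1] f-->[2,1] g-->[2,0,1]
  ⟦path⟧₁ = (2 1 2; 2 2 0; 1 2 1)
Path 2 = h;k:
  e0=[1,0,0] h-->[2,0,0] k-->[2,2,2]
  e1=[0,1,0] h-->[0,1,2] k-->[1,2,2]
  e2=[0,0,1] h-->[0,1,1] k-->[2,0,1]
  ⟦path⟧₂ = (2 1 2; 2 2 0; 2 2 1)
Equal? NO — does not commute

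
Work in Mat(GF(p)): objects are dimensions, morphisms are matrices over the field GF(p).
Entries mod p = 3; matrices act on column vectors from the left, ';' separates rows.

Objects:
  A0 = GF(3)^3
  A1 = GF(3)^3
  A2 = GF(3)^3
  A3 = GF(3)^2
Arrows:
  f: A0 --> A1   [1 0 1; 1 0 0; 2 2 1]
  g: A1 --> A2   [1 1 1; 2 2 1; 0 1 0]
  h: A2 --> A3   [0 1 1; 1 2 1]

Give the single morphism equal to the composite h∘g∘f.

Answer: [1 2 0; 2 0 2]

Work:
  e0=⟨1,0,0⟩ f-->⟨1,1,2⟩ g-->⟨1,0,1⟩ h-->⟨1,2⟩
  e1=⟨0,1,0⟩ f-->⟨0,0,2⟩ g-->⟨2,2,0⟩ h-->⟨2,0⟩
  e2=⟨0,0,1⟩ f-->⟨1,0,1⟩ g-->⟨2,0,0⟩ h-->⟨0,2⟩
⟦path⟧: [1 2 0; 2 0 2]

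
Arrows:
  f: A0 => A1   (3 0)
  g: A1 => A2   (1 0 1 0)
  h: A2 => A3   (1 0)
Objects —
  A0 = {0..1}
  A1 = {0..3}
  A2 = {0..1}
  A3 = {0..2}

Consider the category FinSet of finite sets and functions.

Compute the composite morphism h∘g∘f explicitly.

Answer: (1 0)

Derivation:
  0 f=>3 g=>0 h=>1
  1 f=>0 g=>1 h=>0
composite: (1 0)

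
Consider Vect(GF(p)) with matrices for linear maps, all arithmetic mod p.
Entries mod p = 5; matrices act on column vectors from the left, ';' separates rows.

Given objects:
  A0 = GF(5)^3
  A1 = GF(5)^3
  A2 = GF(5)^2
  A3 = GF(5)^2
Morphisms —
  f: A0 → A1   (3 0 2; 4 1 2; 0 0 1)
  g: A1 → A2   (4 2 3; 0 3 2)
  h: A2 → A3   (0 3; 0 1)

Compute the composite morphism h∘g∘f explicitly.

Answer: (1 4 4; 2 3 3)

Trace:
  e0=[1,0,0] f→[3,4,0] g→[0,2] h→[1,2]
  e1=[0,1,0] f→[0,1,0] g→[2,3] h→[4,3]
  e2=[0,0,1] f→[2,2,1] g→[0,3] h→[4,3]
⟦path⟧: (1 4 4; 2 3 3)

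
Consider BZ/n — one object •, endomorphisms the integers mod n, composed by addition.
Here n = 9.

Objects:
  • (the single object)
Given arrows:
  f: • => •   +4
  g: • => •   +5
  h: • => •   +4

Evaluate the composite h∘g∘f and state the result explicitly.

  0 +4≡4 +5≡0 +4≡4  (mod 9)
composite: +4

Answer: +4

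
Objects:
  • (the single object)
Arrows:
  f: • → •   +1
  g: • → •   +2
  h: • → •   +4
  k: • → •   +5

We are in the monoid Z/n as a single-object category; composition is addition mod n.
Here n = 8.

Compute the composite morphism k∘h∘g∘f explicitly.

Answer: +4

Trace:
  0 +1≡1 +2≡3 +4≡7 +5≡4  (mod 8)
composite: +4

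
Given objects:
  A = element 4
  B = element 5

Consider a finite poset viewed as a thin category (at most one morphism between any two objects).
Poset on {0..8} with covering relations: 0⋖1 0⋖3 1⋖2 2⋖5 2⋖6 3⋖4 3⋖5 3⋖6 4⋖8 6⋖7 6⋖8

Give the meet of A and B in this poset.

Common predecessors of 4,5: {0,3}
  0 ≤ 3
  3 ≤ 3
glb = 3

Answer: A∧B = 3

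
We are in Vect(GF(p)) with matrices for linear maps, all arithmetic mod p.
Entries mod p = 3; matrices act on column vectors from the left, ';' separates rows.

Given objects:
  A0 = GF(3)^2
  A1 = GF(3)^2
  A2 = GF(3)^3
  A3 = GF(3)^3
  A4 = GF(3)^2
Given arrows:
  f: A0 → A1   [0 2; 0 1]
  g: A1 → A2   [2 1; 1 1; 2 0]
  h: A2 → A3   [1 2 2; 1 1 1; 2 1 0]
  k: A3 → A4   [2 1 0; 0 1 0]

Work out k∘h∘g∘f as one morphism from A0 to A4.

Answer: [0 2; 0 0]

Derivation:
  e0=[1,0] f→[0,0] g→[0,0,0] h→[0,0,0] k→[0,0]
  e1=[0,1] f→[2,1] g→[2,0,1] h→[1,0,1] k→[2,0]
composite: [0 2; 0 0]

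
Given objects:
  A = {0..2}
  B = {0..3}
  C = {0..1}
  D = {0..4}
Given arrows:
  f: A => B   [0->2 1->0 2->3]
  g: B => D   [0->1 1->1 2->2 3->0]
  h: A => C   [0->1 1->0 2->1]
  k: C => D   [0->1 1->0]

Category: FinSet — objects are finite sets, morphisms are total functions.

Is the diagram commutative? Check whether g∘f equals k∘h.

Path 1 = f;g:
  0 f=>2 g=>2
  1 f=>0 g=>1
  2 f=>3 g=>0
  composite₁ = [0->2 1->1 2->0]
Path 2 = h;k:
  0 h=>1 k=>0
  1 h=>0 k=>1
  2 h=>1 k=>0
  composite₂ = [0->0 1->1 2->0]
Equal? differ; not commutative

Answer: DOES NOT COMMUTE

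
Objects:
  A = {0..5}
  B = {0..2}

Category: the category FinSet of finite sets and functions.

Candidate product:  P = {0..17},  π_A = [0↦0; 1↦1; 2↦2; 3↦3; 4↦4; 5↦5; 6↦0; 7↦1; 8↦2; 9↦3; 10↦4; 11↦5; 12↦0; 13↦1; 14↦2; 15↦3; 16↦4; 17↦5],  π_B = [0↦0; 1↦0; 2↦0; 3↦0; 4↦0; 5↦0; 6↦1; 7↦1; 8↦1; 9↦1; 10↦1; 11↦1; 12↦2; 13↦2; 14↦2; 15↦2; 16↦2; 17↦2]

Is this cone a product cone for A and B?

|A|·|B| = 6·3 = 18;  |P| = 18
Check the pairing map k ↦ (π_A(k), π_B(k)):
  0 ↦ (0,0)
  1 ↦ (1,0)
  2 ↦ (2,0)
  3 ↦ (3,0)
  4 ↦ (4,0)
  5 ↦ (5,0)
  6 ↦ (0,1)
  7 ↦ (1,1)
  8 ↦ (2,1)
  9 ↦ (3,1)
  10 ↦ (4,1)
  11 ↦ (5,1)
  12 ↦ (0,2)
  13 ↦ (1,2)
  14 ↦ (2,2)
  15 ↦ (3,2)
  16 ↦ (4,2)
  17 ↦ (5,2)
distinct pairs in image: 18 / 18 needed
  → bijection onto A×B; projections well-typed.

Answer: VALID PRODUCT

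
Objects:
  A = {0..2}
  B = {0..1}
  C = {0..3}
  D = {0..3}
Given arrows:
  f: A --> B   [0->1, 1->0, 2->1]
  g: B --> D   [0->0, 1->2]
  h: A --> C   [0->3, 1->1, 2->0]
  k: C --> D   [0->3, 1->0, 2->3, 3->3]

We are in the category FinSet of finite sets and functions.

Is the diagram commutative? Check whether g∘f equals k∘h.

Answer: DOES NOT COMMUTE

Trace:
1) trace f;g:
  0 f-->1 g-->2
  1 f-->0 g-->0
  2 f-->1 g-->2
  result₁ = [0->2, 1->0, 2->2]
2) trace h;k:
  0 h-->3 k-->3
  1 h-->1 k-->0
  2 h-->0 k-->3
  result₂ = [0->3, 1->0, 2->3]
Equal? differ; not commutative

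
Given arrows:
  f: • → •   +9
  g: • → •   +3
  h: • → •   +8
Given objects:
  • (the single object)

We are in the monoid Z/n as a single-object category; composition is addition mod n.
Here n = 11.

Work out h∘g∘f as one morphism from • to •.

Answer: +9

Work:
  0 +9≡9 +3≡1 +8≡9  (mod 11)
composite: +9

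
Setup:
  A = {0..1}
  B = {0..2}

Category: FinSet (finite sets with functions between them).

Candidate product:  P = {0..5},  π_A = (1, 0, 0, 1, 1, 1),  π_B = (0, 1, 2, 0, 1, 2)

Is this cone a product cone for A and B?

|A|·|B| = 2·3 = 6;  |P| = 6
Check the pairing map k ↦ (π_A(k), π_B(k)):
  0 -> (1,0)
  1 -> (0,1)
  2 -> (0,2)
  3 -> (1,0)  ✗ repeats pair of k=0
  4 -> (1,1)
  5 -> (1,2)
distinct pairs in image: 5 / 6 needed
  → (1,0) hit at k=0 and k=3

Answer: NOT A VALID PRODUCT — duplicate pair at indices 3,0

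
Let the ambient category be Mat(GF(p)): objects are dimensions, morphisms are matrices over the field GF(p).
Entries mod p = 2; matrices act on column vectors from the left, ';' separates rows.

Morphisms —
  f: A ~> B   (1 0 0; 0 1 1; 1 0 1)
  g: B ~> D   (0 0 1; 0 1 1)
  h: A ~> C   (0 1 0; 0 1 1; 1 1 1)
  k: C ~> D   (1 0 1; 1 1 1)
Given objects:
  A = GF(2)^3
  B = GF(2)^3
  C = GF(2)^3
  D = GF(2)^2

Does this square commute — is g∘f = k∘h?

1) trace f;g:
  e0=[1,0,0] f~>[1,0,1] g~>[1,1]
  e1=[0,1,0] f~>[0,1,0] g~>[0,1]
  e2=[0,0,1] f~>[0,1,1] g~>[1,0]
  result₁ = (1 0 1; 1 1 0)
2) trace h;k:
  e0=[1,0,0] h~>[0,0,1] k~>[1,1]
  e1=[0,1,0] h~>[1,1,1] k~>[0,1]
  e2=[0,0,1] h~>[0,1,1] k~>[1,0]
  result₂ = (1 0 1; 1 1 0)
Equal? equal; square commutes

Answer: COMMUTES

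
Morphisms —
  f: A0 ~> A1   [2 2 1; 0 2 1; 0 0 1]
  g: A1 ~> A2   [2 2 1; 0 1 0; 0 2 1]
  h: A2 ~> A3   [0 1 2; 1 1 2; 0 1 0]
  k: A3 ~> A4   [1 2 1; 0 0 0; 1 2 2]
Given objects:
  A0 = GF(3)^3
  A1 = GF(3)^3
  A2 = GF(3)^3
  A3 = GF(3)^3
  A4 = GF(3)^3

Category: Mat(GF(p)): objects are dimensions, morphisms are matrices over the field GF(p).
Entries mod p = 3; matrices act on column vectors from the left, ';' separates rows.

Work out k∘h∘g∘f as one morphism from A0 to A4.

  e0=⟨1,0,0⟩ f~>⟨2,0,0⟩ g~>⟨1,0,0⟩ h~>⟨0,1,0⟩ k~>⟨2,0,2⟩
  e1=⟨0,1,0⟩ f~>⟨2,2,0⟩ g~>⟨2,2,1⟩ h~>⟨1,0,2⟩ k~>⟨0,0,2⟩
  e2=⟨0,0,1⟩ f~>⟨1,1,1⟩ g~>⟨2,1,0⟩ h~>⟨1,0,1⟩ k~>⟨2,0,0⟩
composite: [2 0 2; 0 0 0; 2 2 0]

Answer: [2 0 2; 0 0 0; 2 2 0]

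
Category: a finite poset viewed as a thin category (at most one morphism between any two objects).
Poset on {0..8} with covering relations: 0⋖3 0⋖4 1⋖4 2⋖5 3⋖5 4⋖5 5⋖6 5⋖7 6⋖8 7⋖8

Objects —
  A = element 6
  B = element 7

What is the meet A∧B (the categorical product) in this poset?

Lower bounds of A=6 and B=7: {0,1,2,3,4,5}
  0 ⊑ 5
  1 ⊑ 5
  2 ⊑ 5
  3 ⊑ 5
  4 ⊑ 5
  5 ⊑ 5
glb = 5

Answer: A∧B = 5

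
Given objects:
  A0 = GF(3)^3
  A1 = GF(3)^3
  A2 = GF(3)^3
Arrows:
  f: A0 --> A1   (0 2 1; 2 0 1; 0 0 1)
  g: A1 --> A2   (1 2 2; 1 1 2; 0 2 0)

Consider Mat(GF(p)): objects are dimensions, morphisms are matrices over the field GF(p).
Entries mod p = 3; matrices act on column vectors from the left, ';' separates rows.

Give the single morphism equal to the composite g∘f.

Answer: (1 2 2; 2 2 1; 1 0 2)

Trace:
  e0=⟨1,0,0⟩ f-->⟨0,2,0⟩ g-->⟨1,2,1⟩
  e1=⟨0,1,0⟩ f-->⟨2,0,0⟩ g-->⟨2,2,0⟩
  e2=⟨0,0,1⟩ f-->⟨1,1,1⟩ g-->⟨2,1,2⟩
result: (1 2 2; 2 2 1; 1 0 2)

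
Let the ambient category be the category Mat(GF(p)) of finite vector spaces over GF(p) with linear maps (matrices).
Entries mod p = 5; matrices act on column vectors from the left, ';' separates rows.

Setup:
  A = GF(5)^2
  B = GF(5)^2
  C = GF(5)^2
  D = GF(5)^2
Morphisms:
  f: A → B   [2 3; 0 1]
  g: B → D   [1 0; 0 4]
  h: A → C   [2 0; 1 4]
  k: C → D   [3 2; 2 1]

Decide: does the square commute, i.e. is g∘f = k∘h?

Answer: DOES NOT COMMUTE

Trace:
Path 1 = f;g:
  e0=⟨1,0⟩ f→⟨2,0⟩ g→⟨2,0⟩
  e1=⟨0,1⟩ f→⟨3,1⟩ g→⟨3,4⟩
  composite₁ = [2 3; 0 4]
Path 2 = h;k:
  e0=⟨1,0⟩ h→⟨2,1⟩ k→⟨3,0⟩
  e1=⟨0,1⟩ h→⟨0,4⟩ k→⟨3,4⟩
  composite₂ = [3 3; 0 4]
Equal? differ; not commutative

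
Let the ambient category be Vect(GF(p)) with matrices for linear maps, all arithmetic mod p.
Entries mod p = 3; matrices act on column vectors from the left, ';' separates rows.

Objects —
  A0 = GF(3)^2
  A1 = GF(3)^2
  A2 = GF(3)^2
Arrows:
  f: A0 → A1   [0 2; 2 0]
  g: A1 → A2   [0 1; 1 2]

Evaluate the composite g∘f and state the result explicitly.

  e0=⟨1,0⟩ f→⟨0,2⟩ g→⟨2,1⟩
  e1=⟨0,1⟩ f→⟨2,0⟩ g→⟨0,2⟩
⟦path⟧: [2 0; 1 2]

Answer: [2 0; 1 2]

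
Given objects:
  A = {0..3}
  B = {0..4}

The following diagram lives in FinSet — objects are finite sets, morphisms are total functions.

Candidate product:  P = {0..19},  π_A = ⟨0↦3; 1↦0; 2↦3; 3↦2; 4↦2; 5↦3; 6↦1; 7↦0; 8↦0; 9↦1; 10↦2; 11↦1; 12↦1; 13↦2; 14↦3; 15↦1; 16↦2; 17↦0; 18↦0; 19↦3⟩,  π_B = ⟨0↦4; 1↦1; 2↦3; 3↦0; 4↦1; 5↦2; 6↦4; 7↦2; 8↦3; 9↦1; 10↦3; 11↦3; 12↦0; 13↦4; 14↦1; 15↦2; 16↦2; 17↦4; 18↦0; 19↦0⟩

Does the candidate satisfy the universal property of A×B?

|A|·|B| = 4·5 = 20;  |P| = 20
Check the pairing map k ↦ (π_A(k), π_B(k)):
  0 ↦ (3,4)
  1 ↦ (0,1)
  2 ↦ (3,3)
  3 ↦ (2,0)
  4 ↦ (2,1)
  5 ↦ (3,2)
  6 ↦ (1,4)
  7 ↦ (0,2)
  8 ↦ (0,3)
  9 ↦ (1,1)
  10 ↦ (2,3)
  11 ↦ (1,3)
  12 ↦ (1,0)
  13 ↦ (2,4)
  14 ↦ (3,1)
  15 ↦ (1,2)
  16 ↦ (2,2)
  17 ↦ (0,4)
  18 ↦ (0,0)
  19 ↦ (3,0)
distinct pairs in image: 20 / 20 needed
  → bijection onto A×B; projections well-typed.

Answer: VALID PRODUCT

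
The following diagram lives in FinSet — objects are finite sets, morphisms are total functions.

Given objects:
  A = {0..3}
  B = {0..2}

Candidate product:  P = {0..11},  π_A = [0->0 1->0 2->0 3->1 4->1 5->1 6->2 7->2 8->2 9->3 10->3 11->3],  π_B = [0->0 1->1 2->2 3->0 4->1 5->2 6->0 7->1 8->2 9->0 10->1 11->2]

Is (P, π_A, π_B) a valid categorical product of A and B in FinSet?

|A|·|B| = 4·3 = 12;  |P| = 12
Check the pairing map k ↦ (π_A(k), π_B(k)):
  0 -> (0,0)
  1 -> (0,1)
  2 -> (0,2)
  3 -> (1,0)
  4 -> (1,1)
  5 -> (1,2)
  6 -> (2,0)
  7 -> (2,1)
  8 -> (2,2)
  9 -> (3,0)
  10 -> (3,1)
  11 -> (3,2)
distinct pairs in image: 12 / 12 needed
  → bijection onto A×B; projections well-typed.

Answer: VALID PRODUCT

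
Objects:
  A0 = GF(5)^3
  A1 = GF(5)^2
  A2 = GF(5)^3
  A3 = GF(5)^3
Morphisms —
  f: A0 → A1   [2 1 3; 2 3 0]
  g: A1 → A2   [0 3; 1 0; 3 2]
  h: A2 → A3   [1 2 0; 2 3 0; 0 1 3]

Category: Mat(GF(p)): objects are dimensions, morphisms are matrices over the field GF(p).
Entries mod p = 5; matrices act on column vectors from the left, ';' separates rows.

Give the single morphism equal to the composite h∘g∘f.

  e0=⟨1,0,0⟩ f→⟨2,2⟩ g→⟨1,2,0⟩ h→⟨0,3,2⟩
  e1=⟨0,1,0⟩ f→⟨1,3⟩ g→⟨4,1,4⟩ h→⟨1,1,3⟩
  e2=⟨0,0,1⟩ f→⟨3,0⟩ g→⟨0,3,4⟩ h→⟨1,4,0⟩
⟦path⟧: [0 1 1; 3 1 4; 2 3 0]

Answer: [0 1 1; 3 1 4; 2 3 0]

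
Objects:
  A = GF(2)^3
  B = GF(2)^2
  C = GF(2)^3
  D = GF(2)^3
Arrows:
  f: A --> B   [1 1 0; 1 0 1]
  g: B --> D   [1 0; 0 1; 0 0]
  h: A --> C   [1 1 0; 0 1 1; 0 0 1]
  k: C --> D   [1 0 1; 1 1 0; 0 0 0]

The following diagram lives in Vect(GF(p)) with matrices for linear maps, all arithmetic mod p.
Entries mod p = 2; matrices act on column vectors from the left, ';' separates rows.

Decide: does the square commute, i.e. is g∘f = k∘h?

Along f;g (path 1):
  e0=⟨1,0,0⟩ f-->⟨1,1⟩ g-->⟨1,1,0⟩
  e1=⟨0,1,0⟩ f-->⟨1,0⟩ g-->⟨1,0,0⟩
  e2=⟨0,0,1⟩ f-->⟨0,1⟩ g-->⟨0,1,0⟩
  composite₁ = [1 1 0; 1 0 1; 0 0 0]
Along h;k (path 2):
  e0=⟨1,0,0⟩ h-->⟨1,0,0⟩ k-->⟨1,1,0⟩
  e1=⟨0,1,0⟩ h-->⟨1,1,0⟩ k-->⟨1,0,0⟩
  e2=⟨0,0,1⟩ h-->⟨0,1,1⟩ k-->⟨1,1,0⟩
  composite₂ = [1 1 1; 1 0 1; 0 0 0]
Equal? NO — does not commute

Answer: DOES NOT COMMUTE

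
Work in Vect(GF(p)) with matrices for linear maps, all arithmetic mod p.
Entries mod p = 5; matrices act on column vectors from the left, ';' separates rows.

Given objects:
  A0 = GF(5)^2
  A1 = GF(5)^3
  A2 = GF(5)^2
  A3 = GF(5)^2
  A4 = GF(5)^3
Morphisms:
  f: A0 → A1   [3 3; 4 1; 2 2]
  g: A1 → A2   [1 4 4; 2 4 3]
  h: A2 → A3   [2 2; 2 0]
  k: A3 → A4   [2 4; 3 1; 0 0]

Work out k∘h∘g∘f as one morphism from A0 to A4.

Answer: [1 4; 4 1; 0 0]

Work:
  e0=(1,0) f→(3,4,2) g→(2,3) h→(0,4) k→(1,4,0)
  e1=(0,1) f→(3,1,2) g→(0,1) h→(2,0) k→(4,1,0)
result: [1 4; 4 1; 0 0]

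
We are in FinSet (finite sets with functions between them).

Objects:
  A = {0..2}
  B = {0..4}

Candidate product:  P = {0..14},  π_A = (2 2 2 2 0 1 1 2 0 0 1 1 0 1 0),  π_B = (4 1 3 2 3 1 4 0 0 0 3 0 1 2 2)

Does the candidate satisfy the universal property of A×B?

|A|·|B| = 3·5 = 15;  |P| = 15
Check the pairing map k ↦ (π_A(k), π_B(k)):
  0 ↦ (2,4)
  1 ↦ (2,1)
  2 ↦ (2,3)
  3 ↦ (2,2)
  4 ↦ (0,3)
  5 ↦ (1,1)
  6 ↦ (1,4)
  7 ↦ (2,0)
  8 ↦ (0,0)
  9 ↦ (0,0)  ✗ repeats pair of k=8
  10 ↦ (1,3)
  11 ↦ (1,0)
  12 ↦ (0,1)
  13 ↦ (1,2)
  14 ↦ (0,2)
distinct pairs in image: 14 / 15 needed
  → (0,0) hit at k=8 and k=9

Answer: NOT A VALID PRODUCT — duplicate pair at indices 9,8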